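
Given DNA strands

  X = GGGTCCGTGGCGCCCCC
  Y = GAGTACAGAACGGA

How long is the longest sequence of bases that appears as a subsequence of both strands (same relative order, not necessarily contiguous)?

Pick G at X[1]=Y[1]; then G at X[3]=Y[3]; then T at X[4]=Y[4]; then C at X[5]=Y[6]; then C at X[6]=Y[11]; then G at X[7]=Y[12]; then G at X[9]=Y[13]; all 7 bases appear in both, in order. Since dp[17][14] = 7, nothing longer is possible.

7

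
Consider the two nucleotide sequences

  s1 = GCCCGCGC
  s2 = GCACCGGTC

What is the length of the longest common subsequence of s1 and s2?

Let dp[i][j] be the LCS length of the first i bases of s1 and the first j bases of s2. dp[i][j] = dp[i-1][j-1]+1 when the i-th and j-th bases match, else max(dp[i-1][j], dp[i][j-1]).
    ·  G  C  A  C  C  G  G  T  C
 ·  0  0  0  0  0  0  0  0  0  0
 G  0  1  1  1  1  1  1  1  1  1
 C  0  1  2  2  2  2  2  2  2  2
 C  0  1  2  2  3  3  3  3  3  3
 C  0  1  2  2  3  4  4  4  4  4
 G  0  1  2  2  3  4  5  5  5  5
 C  0  1  2  2  3  4  5  5  5  6
 G  0  1  2  2  3  4  5  6  6  6
 C  0  1  2  2  3  4  5  6  6  7
dp[8][9] = 7. One LCS (by backtracking along matches): GCCCGGC.

7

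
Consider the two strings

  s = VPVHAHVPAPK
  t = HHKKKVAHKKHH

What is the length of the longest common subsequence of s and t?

Let dp[i][j] be the LCS length of the first i characters of s and the first j characters of t. dp[i][j] = dp[i-1][j-1]+1 when the i-th and j-th characters match, else max(dp[i-1][j], dp[i][j-1]).
    ·  H  H  K  K  K  V  A  H  K  K  H  H
 ·  0  0  0  0  0  0  0  0  0  0  0  0  0
 V  0  0  0  0  0  0  1  1  1  1  1  1  1
 P  0  0  0  0  0  0  1  1  1  1  1  1  1
 V  0  0  0  0  0  0  1  1  1  1  1  1  1
 H  0  1  1  1  1  1  1  1  2  2  2  2  2
 A  0  1  1  1  1  1  1  2  2  2  2  2  2
 H  0  1  2  2  2  2  2  2  3  3  3  3  3
 V  0  1  2  2  2  2  3  3  3  3  3  3  3
 P  0  1  2  2  2  2  3  3  3  3  3  3  3
 A  0  1  2  2  2  2  3  4  4  4  4  4  4
 P  0  1  2  2  2  2  3  4  4  4  4  4  4
 K  0  1  2  3  3  3  3  4  4  5  5  5  5
dp[11][12] = 5. One LCS (by backtracking along matches): HHVAK.

5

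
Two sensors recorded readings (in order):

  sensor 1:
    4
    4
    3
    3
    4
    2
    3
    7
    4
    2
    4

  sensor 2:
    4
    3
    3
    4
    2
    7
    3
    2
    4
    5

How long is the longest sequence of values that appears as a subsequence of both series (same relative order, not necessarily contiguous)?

Let dp[i][j] be the LCS length of the first i values of sensor 1 and the first j values of sensor 2. dp[i][j] = dp[i-1][j-1]+1 when the i-th and j-th values match, else max(dp[i-1][j], dp[i][j-1]).
    ·  4  3  3  4  2  7  3  2  4  5
 ·  0  0  0  0  0  0  0  0  0  0  0
 4  0  1  1  1  1  1  1  1  1  1  1
 4  0  1  1  1  2  2  2  2  2  2  2
 3  0  1  2  2  2  2  2  3  3  3  3
 3  0  1  2  3  3  3  3  3  3  3  3
 4  0  1  2  3  4  4  4  4  4  4  4
 2  0  1  2  3  4  5  5  5  5  5  5
 3  0  1  2  3  4  5  5  6  6  6  6
 7  0  1  2  3  4  5  6  6  6  6  6
 4  0  1  2  3  4  5  6  6  6  7  7
 2  0  1  2  3  4  5  6  6  7  7  7
 4  0  1  2  3  4  5  6  6  7  8  8
dp[11][10] = 8. One LCS (by backtracking along matches): 4, 3, 3, 4, 2, 3, 2, 4.

8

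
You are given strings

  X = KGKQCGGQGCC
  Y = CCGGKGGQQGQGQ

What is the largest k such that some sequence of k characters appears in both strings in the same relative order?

One common subsequence of length 6: K (X #1, Y #5), G (X #2, Y #7), Q (X #4, Y #9), G (X #6, Y #10), G (X #7, Y #12), Q (X #8, Y #13). Since dp[11][13] = 6, nothing longer is possible.

6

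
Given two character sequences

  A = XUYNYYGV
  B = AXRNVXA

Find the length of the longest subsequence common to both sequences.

3

Let dp[i][j] be the LCS length of the first i characters of A and the first j characters of B. dp[i][j] = dp[i-1][j-1]+1 when the i-th and j-th characters match, else max(dp[i-1][j], dp[i][j-1]).
    ·  A  X  R  N  V  X  A
 ·  0  0  0  0  0  0  0  0
 X  0  0  1  1  1  1  1  1
 U  0  0  1  1  1  1  1  1
 Y  0  0  1  1  1  1  1  1
 N  0  0  1  1  2  2  2  2
 Y  0  0  1  1  2  2  2  2
 Y  0  0  1  1  2  2  2  2
 G  0  0  1  1  2  2  2  2
 V  0  0  1  1  2  3  3  3
dp[8][7] = 3. One LCS (by backtracking along matches): XNV.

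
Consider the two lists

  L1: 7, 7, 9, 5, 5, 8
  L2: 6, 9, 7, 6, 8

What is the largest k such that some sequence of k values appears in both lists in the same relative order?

Taking 7 (L1 #1, L2 #3), then 8 (L1 #6, L2 #5) gives a common subsequence of length 2, and the DP table's final entry dp[6][5] is also 2, so no common subsequence is longer.

2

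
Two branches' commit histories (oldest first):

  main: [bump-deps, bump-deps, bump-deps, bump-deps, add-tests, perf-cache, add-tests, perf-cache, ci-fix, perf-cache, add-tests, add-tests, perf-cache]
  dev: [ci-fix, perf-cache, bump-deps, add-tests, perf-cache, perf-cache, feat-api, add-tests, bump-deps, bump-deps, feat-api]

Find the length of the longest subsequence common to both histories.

Pick bump-deps at main[4]=dev[3]; then add-tests at main[5]=dev[4]; then perf-cache at main[6]=dev[5]; then perf-cache at main[8]=dev[6]; then add-tests at main[11]=dev[8]; all 5 commits appear in both, in order. dp[13][11] = 5 confirms this is the maximum.

5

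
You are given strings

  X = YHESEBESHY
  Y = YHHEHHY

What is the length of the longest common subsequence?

5

One common subsequence of length 5: Y [1,1], H [2,3], E [3,4], H [9,6], Y [10,7]. dp[10][7] = 5 confirms this is the maximum.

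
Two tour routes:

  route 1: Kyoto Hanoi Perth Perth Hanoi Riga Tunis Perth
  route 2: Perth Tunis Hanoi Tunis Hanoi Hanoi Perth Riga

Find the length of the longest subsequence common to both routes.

Match Perth [3,1]; then Hanoi [5,3]; then Tunis [7,4]; then Perth [8,7] — 4 stops in the same relative order in both, and the DP table's final entry dp[8][8] is also 4, so no common subsequence is longer.

4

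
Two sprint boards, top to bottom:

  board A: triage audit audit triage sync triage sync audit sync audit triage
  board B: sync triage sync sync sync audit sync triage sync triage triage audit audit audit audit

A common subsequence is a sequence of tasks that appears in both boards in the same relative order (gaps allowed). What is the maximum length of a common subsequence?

Pick triage [1,2], audit [2,6], triage [4,8], sync [5,9], triage [6,11], audit [8,14], audit [10,15]; all 7 tasks appear in both, in order, and the DP table's final entry dp[11][15] is also 7, so no common subsequence is longer.

7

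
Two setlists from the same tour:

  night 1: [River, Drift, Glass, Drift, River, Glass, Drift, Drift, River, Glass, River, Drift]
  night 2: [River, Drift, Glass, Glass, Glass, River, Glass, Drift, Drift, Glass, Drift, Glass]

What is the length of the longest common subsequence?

9

Match River [1,1] → Drift [2,2] → Glass [3,5] → River [5,6] → Glass [6,7] → Drift [7,8] → Drift [8,9] → Glass [10,10] → Drift [12,11] — 9 songs in the same relative order in both. The LCS DP gives dp[12][12] = 9, so this is optimal.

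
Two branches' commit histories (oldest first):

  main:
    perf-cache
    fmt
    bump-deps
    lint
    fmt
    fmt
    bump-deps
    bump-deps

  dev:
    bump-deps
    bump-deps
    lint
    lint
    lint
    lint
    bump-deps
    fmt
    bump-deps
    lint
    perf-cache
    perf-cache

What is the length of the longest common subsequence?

4

Match bump-deps (main #3, dev #2); then lint (main #4, dev #6); then fmt (main #6, dev #8); then bump-deps (main #7, dev #9) — 4 commits in the same relative order in both, and the DP table's final entry dp[8][12] is also 4, so no common subsequence is longer.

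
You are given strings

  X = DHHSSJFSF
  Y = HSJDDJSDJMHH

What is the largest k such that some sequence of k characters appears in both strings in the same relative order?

4

Let dp[i][j] be the LCS length of the first i characters of X and the first j characters of Y. dp[i][j] = dp[i-1][j-1]+1 when the i-th and j-th characters match, else max(dp[i-1][j], dp[i][j-1]).
    ·  H  S  J  D  D  J  S  D  J  M  H  H
 ·  0  0  0  0  0  0  0  0  0  0  0  0  0
 D  0  0  0  0  1  1  1  1  1  1  1  1  1
 H  0  1  1  1  1  1  1  1  1  1  1  2  2
 H  0  1  1  1  1  1  1  1  1  1  1  2  3
 S  0  1  2  2  2  2  2  2  2  2  2  2  3
 S  0  1  2  2  2  2  2  3  3  3  3  3  3
 J  0  1  2  3  3  3  3  3  3  4  4  4  4
 F  0  1  2  3  3  3  3  3  3  4  4  4  4
 S  0  1  2  3  3  3  3  4  4  4  4  4  4
 F  0  1  2  3  3  3  3  4  4  4  4  4  4
dp[9][12] = 4. One LCS (by backtracking along matches): HSSJ.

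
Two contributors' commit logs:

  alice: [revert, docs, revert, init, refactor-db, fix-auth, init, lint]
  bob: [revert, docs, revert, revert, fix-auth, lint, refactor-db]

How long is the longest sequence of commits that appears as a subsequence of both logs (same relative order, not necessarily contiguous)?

5

One common subsequence of length 5: revert [1,1] → docs [2,2] → revert [3,4] → fix-auth [6,5] → lint [8,6]. Since dp[8][7] = 5, nothing longer is possible.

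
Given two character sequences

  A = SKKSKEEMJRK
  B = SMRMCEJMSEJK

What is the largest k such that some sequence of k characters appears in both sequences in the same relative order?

Let dp[i][j] be the LCS length of the first i characters of A and the first j characters of B. dp[i][j] = dp[i-1][j-1]+1 when the i-th and j-th characters match, else max(dp[i-1][j], dp[i][j-1]).
    ·  S  M  R  M  C  E  J  M  S  E  J  K
 ·  0  0  0  0  0  0  0  0  0  0  0  0  0
 S  0  1  1  1  1  1  1  1  1  1  1  1  1
 K  0  1  1  1  1  1  1  1  1  1  1  1  2
 K  0  1  1  1  1  1  1  1  1  1  1  1  2
 S  0  1  1  1  1  1  1  1  1  2  2  2  2
 K  0  1  1  1  1  1  1  1  1  2  2  2  3
 E  0  1  1  1  1  1  2  2  2  2  3  3  3
 E  0  1  1  1  1  1  2  2  2  2  3  3  3
 M  0  1  2  2  2  2  2  2  3  3  3  3  3
 J  0  1  2  2  2  2  2  3  3  3  3  4  4
 R  0  1  2  3  3  3  3  3  3  3  3  4  4
 K  0  1  2  3  3  3  3  3  3  3  3  4  5
dp[11][12] = 5. One LCS (by backtracking along matches): SSEJK.

5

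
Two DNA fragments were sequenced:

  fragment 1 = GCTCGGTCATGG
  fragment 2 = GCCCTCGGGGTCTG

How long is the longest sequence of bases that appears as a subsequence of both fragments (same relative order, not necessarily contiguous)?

10

Match G [1,1] → C [2,4] → T [3,5] → C [4,6] → G [5,9] → G [6,10] → T [7,11] → C [8,12] → T [10,13] → G [12,14] — 10 bases in the same relative order in both. The LCS DP gives dp[12][14] = 10, so this is optimal.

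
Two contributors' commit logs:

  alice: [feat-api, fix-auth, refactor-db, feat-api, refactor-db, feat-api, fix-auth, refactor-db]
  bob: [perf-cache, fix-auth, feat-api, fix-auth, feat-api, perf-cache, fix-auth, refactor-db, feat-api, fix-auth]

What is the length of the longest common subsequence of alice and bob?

6

Taking feat-api [1,3], then fix-auth [2,4], then feat-api [4,5], then refactor-db [5,8], then feat-api [6,9], then fix-auth [7,10] gives a common subsequence of length 6, and the DP table's final entry dp[8][10] is also 6, so no common subsequence is longer.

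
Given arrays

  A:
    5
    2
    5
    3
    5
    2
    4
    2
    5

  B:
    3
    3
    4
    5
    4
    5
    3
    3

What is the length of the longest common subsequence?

4

Pick 3 [4,2] → 5 [5,4] → 4 [7,5] → 5 [9,6]; all 4 values appear in both, in order. Since dp[9][8] = 4, nothing longer is possible.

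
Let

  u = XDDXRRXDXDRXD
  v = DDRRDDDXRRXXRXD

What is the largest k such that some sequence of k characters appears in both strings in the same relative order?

10

One common subsequence of length 10: D [2,6], D [3,7], X [4,8], R [5,9], R [6,10], X [7,11], X [9,12], R [11,13], X [12,14], D [13,15], and the DP table's final entry dp[13][15] is also 10, so no common subsequence is longer.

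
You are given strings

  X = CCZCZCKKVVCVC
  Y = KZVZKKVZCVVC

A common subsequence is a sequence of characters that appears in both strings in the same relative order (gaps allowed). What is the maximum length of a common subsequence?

Match Z [3,2], Z [5,4], K [7,5], K [8,6], V [9,7], V [10,10], V [12,11], C [13,12] — 8 characters in the same relative order in both. Since dp[13][12] = 8, nothing longer is possible.

8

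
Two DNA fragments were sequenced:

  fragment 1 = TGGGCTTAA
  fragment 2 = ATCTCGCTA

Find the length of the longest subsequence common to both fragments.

Let dp[i][j] be the LCS length of the first i bases of fragment 1 and the first j bases of fragment 2. dp[i][j] = dp[i-1][j-1]+1 when the i-th and j-th bases match, else max(dp[i-1][j], dp[i][j-1]).
    ·  A  T  C  T  C  G  C  T  A
 ·  0  0  0  0  0  0  0  0  0  0
 T  0  0  1  1  1  1  1  1  1  1
 G  0  0  1  1  1  1  2  2  2  2
 G  0  0  1  1  1  1  2  2  2  2
 G  0  0  1  1  1  1  2  2  2  2
 C  0  0  1  2  2  2  2  3  3  3
 T  0  0  1  2  3  3  3  3  4  4
 T  0  0  1  2  3  3  3  3  4  4
 A  0  1  1  2  3  3  3  3  4  5
 A  0  1  1  2  3  3  3  3  4  5
dp[9][9] = 5. One LCS (by backtracking along matches): TGCTA.

5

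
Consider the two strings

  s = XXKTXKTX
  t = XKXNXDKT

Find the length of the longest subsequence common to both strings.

5

One common subsequence of length 5: X [1,1], then X [2,3], then X [5,5], then K [6,7], then T [7,8]. dp[8][8] = 5 confirms this is the maximum.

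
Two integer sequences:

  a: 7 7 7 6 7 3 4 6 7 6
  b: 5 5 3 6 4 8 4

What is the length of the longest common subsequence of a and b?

Let dp[i][j] be the LCS length of the first i values of a and the first j values of b. dp[i][j] = dp[i-1][j-1]+1 when the i-th and j-th values match, else max(dp[i-1][j], dp[i][j-1]).
    ·  5  5  3  6  4  8  4
 ·  0  0  0  0  0  0  0  0
 7  0  0  0  0  0  0  0  0
 7  0  0  0  0  0  0  0  0
 7  0  0  0  0  0  0  0  0
 6  0  0  0  0  1  1  1  1
 7  0  0  0  0  1  1  1  1
 3  0  0  0  1  1  1  1  1
 4  0  0  0  1  1  2  2  2
 6  0  0  0  1  2  2  2  2
 7  0  0  0  1  2  2  2  2
 6  0  0  0  1  2  2  2  2
dp[10][7] = 2. One LCS (by backtracking along matches): 6, 4.

2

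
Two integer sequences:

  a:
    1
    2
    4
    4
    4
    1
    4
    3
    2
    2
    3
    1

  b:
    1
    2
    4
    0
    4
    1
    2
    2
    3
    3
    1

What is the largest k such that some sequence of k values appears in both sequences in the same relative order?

9

Let dp[i][j] be the LCS length of the first i values of a and the first j values of b. dp[i][j] = dp[i-1][j-1]+1 when the i-th and j-th values match, else max(dp[i-1][j], dp[i][j-1]).
    ·  1  2  4  0  4  1  2  2  3  3  1
 ·  0  0  0  0  0  0  0  0  0  0  0  0
 1  0  1  1  1  1  1  1  1  1  1  1  1
 2  0  1  2  2  2  2  2  2  2  2  2  2
 4  0  1  2  3  3  3  3  3  3  3  3  3
 4  0  1  2  3  3  4  4  4  4  4  4  4
 4  0  1  2  3  3  4  4  4  4  4  4  4
 1  0  1  2  3  3  4  5  5  5  5  5  5
 4  0  1  2  3  3  4  5  5  5  5  5  5
 3  0  1  2  3  3  4  5  5  5  6  6  6
 2  0  1  2  3  3  4  5  6  6  6  6  6
 2  0  1  2  3  3  4  5  6  7  7  7  7
 3  0  1  2  3  3  4  5  6  7  8  8  8
 1  0  1  2  3  3  4  5  6  7  8  8  9
dp[12][11] = 9. One LCS (by backtracking along matches): 1, 2, 4, 4, 1, 2, 2, 3, 1.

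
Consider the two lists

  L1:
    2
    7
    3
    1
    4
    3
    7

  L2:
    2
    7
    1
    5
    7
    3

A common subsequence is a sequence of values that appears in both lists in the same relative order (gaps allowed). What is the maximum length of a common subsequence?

4

Pick 2 (L1 #1, L2 #1), then 7 (L1 #2, L2 #2), then 1 (L1 #4, L2 #3), then 3 (L1 #6, L2 #6); all 4 values appear in both, in order. Since dp[7][6] = 4, nothing longer is possible.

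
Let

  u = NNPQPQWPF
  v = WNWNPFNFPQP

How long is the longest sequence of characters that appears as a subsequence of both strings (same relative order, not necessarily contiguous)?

6

Let dp[i][j] be the LCS length of the first i characters of u and the first j characters of v. dp[i][j] = dp[i-1][j-1]+1 when the i-th and j-th characters match, else max(dp[i-1][j], dp[i][j-1]).
    ·  W  N  W  N  P  F  N  F  P  Q  P
 ·  0  0  0  0  0  0  0  0  0  0  0  0
 N  0  0  1  1  1  1  1  1  1  1  1  1
 N  0  0  1  1  2  2  2  2  2  2  2  2
 P  0  0  1  1  2  3  3  3  3  3  3  3
 Q  0  0  1  1  2  3  3  3  3  3  4  4
 P  0  0  1  1  2  3  3  3  3  4  4  5
 Q  0  0  1  1  2  3  3  3  3  4  5  5
 W  0  1  1  2  2  3  3  3  3  4  5  5
 P  0  1  1  2  2  3  3  3  3  4  5  6
 F  0  1  1  2  2  3  4  4  4  4  5  6
dp[9][11] = 6. One LCS (by backtracking along matches): NNPPQP.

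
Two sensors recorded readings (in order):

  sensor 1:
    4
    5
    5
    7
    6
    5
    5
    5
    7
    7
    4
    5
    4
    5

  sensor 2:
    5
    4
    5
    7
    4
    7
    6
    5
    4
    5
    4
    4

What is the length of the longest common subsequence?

One common subsequence of length 8: 4 (sensor 1 #1, sensor 2 #2) → 5 (sensor 1 #2, sensor 2 #3) → 7 (sensor 1 #4, sensor 2 #6) → 6 (sensor 1 #5, sensor 2 #7) → 5 (sensor 1 #6, sensor 2 #8) → 5 (sensor 1 #8, sensor 2 #10) → 4 (sensor 1 #11, sensor 2 #11) → 4 (sensor 1 #13, sensor 2 #12), and the DP table's final entry dp[14][12] is also 8, so no common subsequence is longer.

8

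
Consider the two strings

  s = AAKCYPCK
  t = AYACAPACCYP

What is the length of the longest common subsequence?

5

One common subsequence of length 5: A [1,5], A [2,7], C [4,9], Y [5,10], P [6,11], and the DP table's final entry dp[8][11] is also 5, so no common subsequence is longer.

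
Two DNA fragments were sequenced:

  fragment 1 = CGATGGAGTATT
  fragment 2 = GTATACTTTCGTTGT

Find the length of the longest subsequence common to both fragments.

8

Taking G at fragment 1[2]=fragment 2[1]; then A at fragment 1[3]=fragment 2[3]; then T at fragment 1[4]=fragment 2[4]; then A at fragment 1[7]=fragment 2[5]; then G at fragment 1[8]=fragment 2[11]; then T at fragment 1[9]=fragment 2[12]; then T at fragment 1[11]=fragment 2[13]; then T at fragment 1[12]=fragment 2[15] gives a common subsequence of length 8. dp[12][15] = 8 confirms this is the maximum.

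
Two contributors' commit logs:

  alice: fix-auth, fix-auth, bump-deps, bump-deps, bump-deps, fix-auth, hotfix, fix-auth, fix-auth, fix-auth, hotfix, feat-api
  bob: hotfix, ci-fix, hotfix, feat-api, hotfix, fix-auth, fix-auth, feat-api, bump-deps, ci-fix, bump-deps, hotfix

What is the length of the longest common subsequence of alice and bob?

5

Pick fix-auth (alice #1, bob #6), then fix-auth (alice #2, bob #7), then bump-deps (alice #3, bob #9), then bump-deps (alice #5, bob #11), then hotfix (alice #11, bob #12); all 5 commits appear in both, in order, and the DP table's final entry dp[12][12] is also 5, so no common subsequence is longer.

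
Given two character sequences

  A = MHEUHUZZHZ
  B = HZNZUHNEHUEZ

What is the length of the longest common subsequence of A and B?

5

Let dp[i][j] be the LCS length of the first i characters of A and the first j characters of B. dp[i][j] = dp[i-1][j-1]+1 when the i-th and j-th characters match, else max(dp[i-1][j], dp[i][j-1]).
    ·  H  Z  N  Z  U  H  N  E  H  U  E  Z
 ·  0  0  0  0  0  0  0  0  0  0  0  0  0
 M  0  0  0  0  0  0  0  0  0  0  0  0  0
 H  0  1  1  1  1  1  1  1  1  1  1  1  1
 E  0  1  1  1  1  1  1  1  2  2  2  2  2
 U  0  1  1  1  1  2  2  2  2  2  3  3  3
 H  0  1  1  1  1  2  3  3  3  3  3  3  3
 U  0  1  1  1  1  2  3  3  3  3  4  4  4
 Z  0  1  2  2  2  2  3  3  3  3  4  4  5
 Z  0  1  2  2  3  3  3  3  3  3  4  4  5
 H  0  1  2  2  3  3  4  4  4  4  4  4  5
 Z  0  1  2  2  3  3  4  4  4  4  4  4  5
dp[10][12] = 5. One LCS (by backtracking along matches): HEHUZ.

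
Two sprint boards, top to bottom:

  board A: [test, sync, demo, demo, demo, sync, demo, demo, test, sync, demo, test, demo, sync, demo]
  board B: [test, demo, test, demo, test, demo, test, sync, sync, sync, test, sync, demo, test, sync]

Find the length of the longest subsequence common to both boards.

One common subsequence of length 10: test [1,1], demo [3,2], demo [4,4], demo [5,6], sync [6,10], test [9,11], sync [10,12], demo [11,13], test [12,14], sync [14,15]. dp[15][15] = 10 confirms this is the maximum.

10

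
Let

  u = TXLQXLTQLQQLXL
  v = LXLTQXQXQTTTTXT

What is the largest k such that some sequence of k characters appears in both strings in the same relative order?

8

One common subsequence of length 8: L at u[3]=v[1]; then X at u[5]=v[2]; then L at u[6]=v[3]; then T at u[7]=v[4]; then Q at u[8]=v[5]; then Q at u[10]=v[7]; then Q at u[11]=v[9]; then X at u[13]=v[14]. Since dp[14][15] = 8, nothing longer is possible.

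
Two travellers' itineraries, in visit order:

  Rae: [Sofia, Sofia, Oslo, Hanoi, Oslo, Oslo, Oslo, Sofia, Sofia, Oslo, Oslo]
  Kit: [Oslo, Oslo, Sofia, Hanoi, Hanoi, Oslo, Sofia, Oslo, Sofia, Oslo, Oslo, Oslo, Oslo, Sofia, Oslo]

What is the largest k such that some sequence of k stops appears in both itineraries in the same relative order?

8

One common subsequence of length 8: Sofia [1,7], Sofia [2,9], Oslo [3,10], Oslo [5,11], Oslo [6,12], Oslo [7,13], Sofia [9,14], Oslo [11,15]. Since dp[11][15] = 8, nothing longer is possible.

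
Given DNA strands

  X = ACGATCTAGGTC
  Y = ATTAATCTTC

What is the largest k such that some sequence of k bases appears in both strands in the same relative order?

Taking A [1,4], then A [4,5], then T [5,6], then C [6,7], then T [7,8], then T [11,9], then C [12,10] gives a common subsequence of length 7. Since dp[12][10] = 7, nothing longer is possible.

7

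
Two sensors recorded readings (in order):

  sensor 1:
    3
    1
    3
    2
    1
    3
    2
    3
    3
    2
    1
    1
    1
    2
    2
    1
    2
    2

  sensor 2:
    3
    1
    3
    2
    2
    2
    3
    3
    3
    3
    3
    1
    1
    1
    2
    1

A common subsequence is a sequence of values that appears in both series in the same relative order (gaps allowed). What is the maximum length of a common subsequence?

12

Match 3 [1,1], 1 [2,2], 3 [3,3], 2 [4,6], 3 [6,9], 3 [8,10], 3 [9,11], 1 [11,12], 1 [12,13], 1 [13,14], 2 [15,15], 1 [16,16] — 12 values in the same relative order in both. The LCS DP gives dp[18][16] = 12, so this is optimal.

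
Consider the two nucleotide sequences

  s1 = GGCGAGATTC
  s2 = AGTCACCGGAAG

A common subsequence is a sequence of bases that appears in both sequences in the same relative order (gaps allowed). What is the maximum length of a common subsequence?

Taking G (s1 #1, s2 #2), G (s1 #2, s2 #8), G (s1 #4, s2 #9), A (s1 #5, s2 #11), G (s1 #6, s2 #12) gives a common subsequence of length 5. Since dp[10][12] = 5, nothing longer is possible.

5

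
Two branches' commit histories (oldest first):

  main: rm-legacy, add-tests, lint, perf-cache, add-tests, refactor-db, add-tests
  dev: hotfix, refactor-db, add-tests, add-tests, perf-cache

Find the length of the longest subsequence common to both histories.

Taking add-tests (main #2, dev #4) → perf-cache (main #4, dev #5) gives a common subsequence of length 2. Since dp[7][5] = 2, nothing longer is possible.

2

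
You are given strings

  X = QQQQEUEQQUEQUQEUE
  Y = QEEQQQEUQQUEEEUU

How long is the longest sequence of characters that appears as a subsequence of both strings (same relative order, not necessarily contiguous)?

12

Match Q (X #1, Y #1), then Q (X #2, Y #4), then Q (X #3, Y #5), then Q (X #4, Y #6), then E (X #5, Y #7), then U (X #6, Y #8), then Q (X #8, Y #9), then Q (X #9, Y #10), then U (X #10, Y #11), then E (X #11, Y #14), then U (X #13, Y #15), then U (X #16, Y #16) — 12 characters in the same relative order in both. The LCS DP gives dp[17][16] = 12, so this is optimal.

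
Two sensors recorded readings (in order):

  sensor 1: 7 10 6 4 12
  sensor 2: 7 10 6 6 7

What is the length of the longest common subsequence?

Match 7 (sensor 1 #1, sensor 2 #1), then 10 (sensor 1 #2, sensor 2 #2), then 6 (sensor 1 #3, sensor 2 #4) — 3 values in the same relative order in both. Since dp[5][5] = 3, nothing longer is possible.

3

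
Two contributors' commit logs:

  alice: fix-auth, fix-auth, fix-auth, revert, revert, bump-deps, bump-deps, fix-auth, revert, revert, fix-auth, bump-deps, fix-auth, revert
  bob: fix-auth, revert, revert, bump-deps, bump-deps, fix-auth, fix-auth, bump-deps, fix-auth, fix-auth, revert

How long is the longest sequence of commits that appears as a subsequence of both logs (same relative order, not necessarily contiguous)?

10

Match fix-auth (alice #3, bob #1), then revert (alice #4, bob #2), then revert (alice #5, bob #3), then bump-deps (alice #6, bob #4), then bump-deps (alice #7, bob #5), then fix-auth (alice #8, bob #6), then fix-auth (alice #11, bob #7), then bump-deps (alice #12, bob #8), then fix-auth (alice #13, bob #10), then revert (alice #14, bob #11) — 10 commits in the same relative order in both. The LCS DP gives dp[14][11] = 10, so this is optimal.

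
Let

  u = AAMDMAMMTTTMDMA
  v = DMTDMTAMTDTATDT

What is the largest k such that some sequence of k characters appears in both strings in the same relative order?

Pick M [3,2]; then D [4,4]; then M [5,5]; then A [6,7]; then M [8,8]; then T [9,9]; then T [10,11]; then T [11,13]; then D [13,14]; all 9 characters appear in both, in order, and the DP table's final entry dp[15][15] is also 9, so no common subsequence is longer.

9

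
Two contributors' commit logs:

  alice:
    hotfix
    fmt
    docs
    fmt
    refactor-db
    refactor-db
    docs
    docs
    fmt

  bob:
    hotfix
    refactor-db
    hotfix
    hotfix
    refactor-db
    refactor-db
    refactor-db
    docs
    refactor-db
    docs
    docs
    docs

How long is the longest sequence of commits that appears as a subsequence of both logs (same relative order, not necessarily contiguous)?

5

One common subsequence of length 5: hotfix (alice #1, bob #4), then docs (alice #3, bob #8), then refactor-db (alice #5, bob #9), then docs (alice #7, bob #11), then docs (alice #8, bob #12). dp[9][12] = 5 confirms this is the maximum.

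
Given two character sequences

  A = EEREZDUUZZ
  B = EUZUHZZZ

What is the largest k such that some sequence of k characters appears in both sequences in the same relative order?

5

Match E [1,1], Z [5,3], U [7,4], Z [9,7], Z [10,8] — 5 characters in the same relative order in both. The LCS DP gives dp[10][8] = 5, so this is optimal.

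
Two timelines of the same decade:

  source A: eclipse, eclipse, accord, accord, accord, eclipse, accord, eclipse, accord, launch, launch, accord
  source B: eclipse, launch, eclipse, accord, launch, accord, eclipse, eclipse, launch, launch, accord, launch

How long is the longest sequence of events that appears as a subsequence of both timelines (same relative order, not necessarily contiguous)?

9

Pick eclipse (source A #1, source B #1) → eclipse (source A #2, source B #3) → accord (source A #3, source B #4) → accord (source A #5, source B #6) → eclipse (source A #6, source B #7) → eclipse (source A #8, source B #8) → launch (source A #10, source B #9) → launch (source A #11, source B #10) → accord (source A #12, source B #11); all 9 events appear in both, in order. Since dp[12][12] = 9, nothing longer is possible.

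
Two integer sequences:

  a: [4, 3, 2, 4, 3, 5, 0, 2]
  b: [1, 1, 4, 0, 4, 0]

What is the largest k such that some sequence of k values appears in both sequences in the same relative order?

Let dp[i][j] be the LCS length of the first i values of a and the first j values of b. dp[i][j] = dp[i-1][j-1]+1 when the i-th and j-th values match, else max(dp[i-1][j], dp[i][j-1]).
    ·  1  1  4  0  4  0
 ·  0  0  0  0  0  0  0
 4  0  0  0  1  1  1  1
 3  0  0  0  1  1  1  1
 2  0  0  0  1  1  1  1
 4  0  0  0  1  1  2  2
 3  0  0  0  1  1  2  2
 5  0  0  0  1  1  2  2
 0  0  0  0  1  2  2  3
 2  0  0  0  1  2  2  3
dp[8][6] = 3. One LCS (by backtracking along matches): 4, 4, 0.

3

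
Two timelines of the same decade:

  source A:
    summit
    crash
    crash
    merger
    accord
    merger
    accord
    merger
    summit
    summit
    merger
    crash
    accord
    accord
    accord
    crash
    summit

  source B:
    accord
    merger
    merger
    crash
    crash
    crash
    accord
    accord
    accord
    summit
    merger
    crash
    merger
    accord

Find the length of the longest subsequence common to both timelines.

8

Match crash (source A #2, source B #5), then crash (source A #3, source B #6), then accord (source A #5, source B #8), then accord (source A #7, source B #9), then summit (source A #10, source B #10), then merger (source A #11, source B #11), then crash (source A #12, source B #12), then accord (source A #15, source B #14) — 8 events in the same relative order in both. dp[17][14] = 8 confirms this is the maximum.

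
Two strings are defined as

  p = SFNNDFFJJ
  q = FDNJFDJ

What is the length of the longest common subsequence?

4

One common subsequence of length 4: F at p[2]=q[1] → N at p[3]=q[3] → D at p[5]=q[6] → J at p[9]=q[7], and the DP table's final entry dp[9][7] is also 4, so no common subsequence is longer.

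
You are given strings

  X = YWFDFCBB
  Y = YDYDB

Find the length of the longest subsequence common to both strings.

3

Taking Y (X #1, Y #3); then D (X #4, Y #4); then B (X #8, Y #5) gives a common subsequence of length 3, and the DP table's final entry dp[8][5] is also 3, so no common subsequence is longer.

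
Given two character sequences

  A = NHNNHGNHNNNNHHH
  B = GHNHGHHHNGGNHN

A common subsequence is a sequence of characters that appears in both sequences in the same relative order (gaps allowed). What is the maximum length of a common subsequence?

One common subsequence of length 8: H at A[2]=B[2], then N at A[4]=B[3], then H at A[5]=B[4], then G at A[6]=B[5], then H at A[8]=B[8], then N at A[9]=B[9], then N at A[10]=B[12], then N at A[12]=B[14]. The LCS DP gives dp[15][14] = 8, so this is optimal.

8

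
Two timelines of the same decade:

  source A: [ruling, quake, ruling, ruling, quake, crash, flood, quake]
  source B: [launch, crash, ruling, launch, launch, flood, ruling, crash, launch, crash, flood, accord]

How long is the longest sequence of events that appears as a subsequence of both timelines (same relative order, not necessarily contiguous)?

4

Match ruling [1,3]; then ruling [3,7]; then crash [6,10]; then flood [7,11] — 4 events in the same relative order in both. dp[8][12] = 4 confirms this is the maximum.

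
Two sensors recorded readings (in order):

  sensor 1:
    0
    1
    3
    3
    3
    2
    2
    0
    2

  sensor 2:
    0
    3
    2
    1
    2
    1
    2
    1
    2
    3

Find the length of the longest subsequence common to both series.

5

Taking 0 (sensor 1 #1, sensor 2 #1), then 1 (sensor 1 #2, sensor 2 #4), then 2 (sensor 1 #6, sensor 2 #5), then 2 (sensor 1 #7, sensor 2 #7), then 2 (sensor 1 #9, sensor 2 #9) gives a common subsequence of length 5, and the DP table's final entry dp[9][10] is also 5, so no common subsequence is longer.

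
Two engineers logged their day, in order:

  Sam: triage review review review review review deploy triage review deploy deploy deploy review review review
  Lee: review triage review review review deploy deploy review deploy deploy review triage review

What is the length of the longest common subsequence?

10

Match triage [1,2]; then review [2,3]; then review [3,4]; then review [4,5]; then deploy [7,7]; then review [9,8]; then deploy [11,9]; then deploy [12,10]; then review [13,11]; then review [15,13] — 10 tasks in the same relative order in both. dp[15][13] = 10 confirms this is the maximum.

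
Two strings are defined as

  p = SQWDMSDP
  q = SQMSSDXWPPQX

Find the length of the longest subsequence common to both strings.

6

Let dp[i][j] be the LCS length of the first i characters of p and the first j characters of q. dp[i][j] = dp[i-1][j-1]+1 when the i-th and j-th characters match, else max(dp[i-1][j], dp[i][j-1]).
    ·  S  Q  M  S  S  D  X  W  P  P  Q  X
 ·  0  0  0  0  0  0  0  0  0  0  0  0  0
 S  0  1  1  1  1  1  1  1  1  1  1  1  1
 Q  0  1  2  2  2  2  2  2  2  2  2  2  2
 W  0  1  2  2  2  2  2  2  3  3  3  3  3
 D  0  1  2  2  2  2  3  3  3  3  3  3  3
 M  0  1  2  3  3  3  3  3  3  3  3  3  3
 S  0  1  2  3  4  4  4  4  4  4  4  4  4
 D  0  1  2  3  4  4  5  5  5  5  5  5  5
 P  0  1  2  3  4  4  5  5  5  6  6  6  6
dp[8][12] = 6. One LCS (by backtracking along matches): SQMSDP.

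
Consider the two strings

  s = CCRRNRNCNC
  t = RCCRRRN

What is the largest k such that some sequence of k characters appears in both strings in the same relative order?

6

Match C (s #1, t #2), then C (s #2, t #3), then R (s #3, t #4), then R (s #4, t #5), then R (s #6, t #6), then N (s #9, t #7) — 6 characters in the same relative order in both, and the DP table's final entry dp[10][7] is also 6, so no common subsequence is longer.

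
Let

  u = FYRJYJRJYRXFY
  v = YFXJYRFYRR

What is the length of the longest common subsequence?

Let dp[i][j] be the LCS length of the first i characters of u and the first j characters of v. dp[i][j] = dp[i-1][j-1]+1 when the i-th and j-th characters match, else max(dp[i-1][j], dp[i][j-1]).
    ·  Y  F  X  J  Y  R  F  Y  R  R
 ·  0  0  0  0  0  0  0  0  0  0  0
 F  0  0  1  1  1  1  1  1  1  1  1
 Y  0  1  1  1  1  2  2  2  2  2  2
 R  0  1  1  1  1  2  3  3  3  3  3
 J  0  1  1  1  2  2  3  3  3  3  3
 Y  0  1  1  1  2  3  3  3  4  4  4
 J  0  1  1  1  2  3  3  3  4  4  4
 R  0  1  1  1  2  3  4  4  4  5  5
 J  0  1  1  1  2  3  4  4  4  5  5
 Y  0  1  1  1  2  3  4  4  5  5  5
 R  0  1  1  1  2  3  4  4  5  6  6
 X  0  1  1  2  2  3  4  4  5  6  6
 F  0  1  2  2  2  3  4  5  5  6  6
 Y  0  1  2  2  2  3  4  5  6  6  6
dp[13][10] = 6. One LCS (by backtracking along matches): FYRYRR.

6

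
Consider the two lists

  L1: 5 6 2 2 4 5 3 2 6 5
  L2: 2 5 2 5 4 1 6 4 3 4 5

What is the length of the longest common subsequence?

Let dp[i][j] be the LCS length of the first i values of L1 and the first j values of L2. dp[i][j] = dp[i-1][j-1]+1 when the i-th and j-th values match, else max(dp[i-1][j], dp[i][j-1]).
    ·  2  5  2  5  4  1  6  4  3  4  5
 ·  0  0  0  0  0  0  0  0  0  0  0  0
 5  0  0  1  1  1  1  1  1  1  1  1  1
 6  0  0  1  1  1  1  1  2  2  2  2  2
 2  0  1  1  2  2  2  2  2  2  2  2  2
 2  0  1  1  2  2  2  2  2  2  2  2  2
 4  0  1  1  2  2  3  3  3  3  3  3  3
 5  0  1  2  2  3  3  3  3  3  3  3  4
 3  0  1  2  2  3  3  3  3  3  4  4  4
 2  0  1  2  3  3  3  3  3  3  4  4  4
 6  0  1  2  3  3  3  3  4  4  4  4  4
 5  0  1  2  3  4  4  4  4  4  4  4  5
dp[10][11] = 5. One LCS (by backtracking along matches): 5, 6, 4, 3, 5.

5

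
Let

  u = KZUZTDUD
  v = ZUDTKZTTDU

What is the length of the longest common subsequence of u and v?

Let dp[i][j] be the LCS length of the first i characters of u and the first j characters of v. dp[i][j] = dp[i-1][j-1]+1 when the i-th and j-th characters match, else max(dp[i-1][j], dp[i][j-1]).
    ·  Z  U  D  T  K  Z  T  T  D  U
 ·  0  0  0  0  0  0  0  0  0  0  0
 K  0  0  0  0  0  1  1  1  1  1  1
 Z  0  1  1  1  1  1  2  2  2  2  2
 U  0  1  2  2  2  2  2  2  2  2  3
 Z  0  1  2  2  2  2  3  3  3  3  3
 T  0  1  2  2  3  3  3  4  4  4  4
 D  0  1  2  3  3  3  3  4  4  5  5
 U  0  1  2  3  3  3  3  4  4  5  6
 D  0  1  2  3  3  3  3  4  4  5  6
dp[8][10] = 6. One LCS (by backtracking along matches): ZUZTDU.

6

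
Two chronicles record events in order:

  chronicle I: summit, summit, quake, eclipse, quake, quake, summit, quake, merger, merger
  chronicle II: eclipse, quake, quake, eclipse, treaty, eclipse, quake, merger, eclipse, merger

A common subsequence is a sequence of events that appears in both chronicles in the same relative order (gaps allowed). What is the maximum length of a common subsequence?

6

Match eclipse at chronicle I[4]=chronicle II[1] → quake at chronicle I[5]=chronicle II[2] → quake at chronicle I[6]=chronicle II[3] → quake at chronicle I[8]=chronicle II[7] → merger at chronicle I[9]=chronicle II[8] → merger at chronicle I[10]=chronicle II[10] — 6 events in the same relative order in both. The LCS DP gives dp[10][10] = 6, so this is optimal.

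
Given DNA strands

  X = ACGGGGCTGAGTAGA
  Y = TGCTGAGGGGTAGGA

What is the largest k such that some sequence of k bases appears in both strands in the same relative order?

One common subsequence of length 10: A [1,6], then G [3,7], then G [4,8], then G [5,9], then G [6,10], then T [8,11], then A [10,12], then G [11,13], then G [14,14], then A [15,15], and the DP table's final entry dp[15][15] is also 10, so no common subsequence is longer.

10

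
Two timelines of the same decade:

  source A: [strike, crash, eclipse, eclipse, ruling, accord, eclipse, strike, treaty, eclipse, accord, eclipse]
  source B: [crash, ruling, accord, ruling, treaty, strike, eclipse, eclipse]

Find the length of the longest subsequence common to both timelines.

6

Match crash [2,1] → ruling [5,2] → accord [6,3] → strike [8,6] → eclipse [10,7] → eclipse [12,8] — 6 events in the same relative order in both. dp[12][8] = 6 confirms this is the maximum.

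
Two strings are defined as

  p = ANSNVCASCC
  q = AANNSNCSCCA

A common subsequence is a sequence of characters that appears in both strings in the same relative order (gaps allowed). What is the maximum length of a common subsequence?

8

Let dp[i][j] be the LCS length of the first i characters of p and the first j characters of q. dp[i][j] = dp[i-1][j-1]+1 when the i-th and j-th characters match, else max(dp[i-1][j], dp[i][j-1]).
    ·  A  A  N  N  S  N  C  S  C  C  A
 ·  0  0  0  0  0  0  0  0  0  0  0  0
 A  0  1  1  1  1  1  1  1  1  1  1  1
 N  0  1  1  2  2  2  2  2  2  2  2  2
 S  0  1  1  2  2  3  3  3  3  3  3  3
 N  0  1  1  2  3  3  4  4  4  4  4  4
 V  0  1  1  2  3  3  4  4  4  4  4  4
 C  0  1  1  2  3  3  4  5  5  5  5  5
 A  0  1  2  2  3  3  4  5  5  5  5  6
 S  0  1  2  2  3  4  4  5  6  6  6  6
 C  0  1  2  2  3  4  4  5  6  7  7  7
 C  0  1  2  2  3  4  4  5  6  7  8  8
dp[10][11] = 8. One LCS (by backtracking along matches): ANSNCSCC.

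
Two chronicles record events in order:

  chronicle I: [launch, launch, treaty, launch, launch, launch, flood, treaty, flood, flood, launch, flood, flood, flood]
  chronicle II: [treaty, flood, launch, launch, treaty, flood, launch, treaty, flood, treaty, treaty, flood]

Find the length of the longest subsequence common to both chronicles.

Taking treaty at chronicle I[3]=chronicle II[1] → launch at chronicle I[5]=chronicle II[3] → launch at chronicle I[6]=chronicle II[4] → treaty at chronicle I[8]=chronicle II[5] → flood at chronicle I[10]=chronicle II[6] → launch at chronicle I[11]=chronicle II[7] → flood at chronicle I[12]=chronicle II[9] → flood at chronicle I[14]=chronicle II[12] gives a common subsequence of length 8, and the DP table's final entry dp[14][12] is also 8, so no common subsequence is longer.

8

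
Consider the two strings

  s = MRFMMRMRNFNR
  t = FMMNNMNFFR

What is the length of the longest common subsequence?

Match F [3,1]; then M [4,2]; then M [5,3]; then M [7,6]; then N [9,7]; then F [10,9]; then R [12,10] — 7 characters in the same relative order in both. Since dp[12][10] = 7, nothing longer is possible.

7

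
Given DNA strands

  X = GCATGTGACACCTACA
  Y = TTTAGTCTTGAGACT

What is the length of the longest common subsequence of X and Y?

9

Pick G (X #1, Y #5) → C (X #2, Y #7) → T (X #4, Y #8) → T (X #6, Y #9) → G (X #7, Y #10) → A (X #8, Y #11) → A (X #10, Y #13) → C (X #12, Y #14) → T (X #13, Y #15); all 9 bases appear in both, in order. The LCS DP gives dp[16][15] = 9, so this is optimal.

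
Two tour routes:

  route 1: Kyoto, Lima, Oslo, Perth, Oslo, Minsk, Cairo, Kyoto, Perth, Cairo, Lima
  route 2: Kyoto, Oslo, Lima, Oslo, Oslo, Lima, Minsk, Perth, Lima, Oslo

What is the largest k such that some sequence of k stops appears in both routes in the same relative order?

Taking Kyoto at route 1[1]=route 2[1] → Lima at route 1[2]=route 2[3] → Oslo at route 1[3]=route 2[4] → Oslo at route 1[5]=route 2[5] → Minsk at route 1[6]=route 2[7] → Perth at route 1[9]=route 2[8] → Lima at route 1[11]=route 2[9] gives a common subsequence of length 7, and the DP table's final entry dp[11][10] is also 7, so no common subsequence is longer.

7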